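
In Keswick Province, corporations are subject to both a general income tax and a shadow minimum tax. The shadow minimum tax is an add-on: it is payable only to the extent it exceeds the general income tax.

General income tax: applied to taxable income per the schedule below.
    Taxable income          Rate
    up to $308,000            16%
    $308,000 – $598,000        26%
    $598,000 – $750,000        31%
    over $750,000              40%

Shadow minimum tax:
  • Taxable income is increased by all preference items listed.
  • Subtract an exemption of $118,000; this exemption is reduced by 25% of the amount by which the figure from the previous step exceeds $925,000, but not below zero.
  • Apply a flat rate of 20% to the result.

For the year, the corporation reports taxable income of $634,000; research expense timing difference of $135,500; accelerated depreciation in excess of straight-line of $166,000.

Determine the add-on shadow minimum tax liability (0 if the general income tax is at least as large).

Shadow minimum tax:
  Adjusted income: $634,000 + $135,500 + $166,000 = $935,500
  Exemption: $118,000 − 25% × ($935,500 − $925,000) = $118,000 − $2,625 = $115,375
  Base: $935,500 − $115,375 = $820,125
  $820,125 × 20% = $164,025

General income tax:
  $308,000 × 16% = $49,280
  $290,000 × 26% = $75,400
  $36,000 × 31% = $11,160
  → $135,840

Excess of shadow minimum tax over general income tax: $164,025 − $135,840 = $28,185.

$28,185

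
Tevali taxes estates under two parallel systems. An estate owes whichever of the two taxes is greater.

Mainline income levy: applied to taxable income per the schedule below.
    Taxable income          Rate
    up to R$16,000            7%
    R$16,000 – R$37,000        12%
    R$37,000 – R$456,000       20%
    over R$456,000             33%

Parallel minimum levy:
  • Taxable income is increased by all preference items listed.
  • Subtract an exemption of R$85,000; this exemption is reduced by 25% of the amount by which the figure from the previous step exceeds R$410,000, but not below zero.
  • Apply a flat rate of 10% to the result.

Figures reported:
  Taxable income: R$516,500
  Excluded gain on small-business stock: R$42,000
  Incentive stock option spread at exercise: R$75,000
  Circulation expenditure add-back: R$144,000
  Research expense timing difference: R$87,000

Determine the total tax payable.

R$107,405

Mainline income levy:
  R$16,000 × 7% = R$1,120
  R$21,000 × 12% = R$2,520
  R$419,000 × 20% = R$83,800
  R$60,500 × 33% = R$19,965
  → R$107,405

Parallel minimum levy:
  Adjusted income: R$516,500 + R$42,000 + R$75,000 + R$144,000 + R$87,000 = R$864,500
  Exemption: 25% × (R$864,500 − R$410,000) = R$113,625 ≥ R$85,000, so the exemption is fully phased out
  Base: R$864,500 − R$0 = R$864,500
  R$864,500 × 10% = R$86,450

R$107,405 > R$86,450, so the mainline income levy governs.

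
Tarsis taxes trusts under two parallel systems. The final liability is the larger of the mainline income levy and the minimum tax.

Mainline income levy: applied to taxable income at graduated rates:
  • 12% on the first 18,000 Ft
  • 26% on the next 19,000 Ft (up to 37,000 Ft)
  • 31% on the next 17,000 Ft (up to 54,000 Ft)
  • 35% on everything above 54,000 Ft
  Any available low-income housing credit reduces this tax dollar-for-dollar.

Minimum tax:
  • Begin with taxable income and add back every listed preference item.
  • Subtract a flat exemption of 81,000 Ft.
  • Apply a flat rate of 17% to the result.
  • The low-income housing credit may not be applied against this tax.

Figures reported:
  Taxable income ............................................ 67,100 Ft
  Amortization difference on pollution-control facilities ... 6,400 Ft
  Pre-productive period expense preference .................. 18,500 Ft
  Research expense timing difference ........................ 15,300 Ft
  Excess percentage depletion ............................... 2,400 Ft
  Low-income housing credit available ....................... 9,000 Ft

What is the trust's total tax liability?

7,955 Ft

Minimum tax:
  Adjusted income: 67,100 Ft + 6,400 Ft + 18,500 Ft + 15,300 Ft + 2,400 Ft = 109,700 Ft
  Less exemption 81,000 Ft → base 28,700 Ft
  28,700 Ft × 17% = 4,879 Ft

Mainline income levy:
  18,000 Ft × 12% = 2,160 Ft
  19,000 Ft × 26% = 4,940 Ft
  17,000 Ft × 31% = 5,270 Ft
  13,100 Ft × 35% = 4,585 Ft
  → 16,955 Ft
  Less low-income housing credit 9,000 Ft → 7,955 Ft

7,955 Ft > 4,879 Ft, so the mainline income levy governs.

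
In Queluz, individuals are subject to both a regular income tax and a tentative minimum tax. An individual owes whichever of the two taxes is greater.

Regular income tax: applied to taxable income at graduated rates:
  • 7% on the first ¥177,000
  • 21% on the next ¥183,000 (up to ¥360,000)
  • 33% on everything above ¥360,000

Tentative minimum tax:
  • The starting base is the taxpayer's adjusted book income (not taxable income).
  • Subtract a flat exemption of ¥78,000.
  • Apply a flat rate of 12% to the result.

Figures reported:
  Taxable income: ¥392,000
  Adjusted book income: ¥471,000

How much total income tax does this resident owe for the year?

¥61,380

Tentative minimum tax:
  Base (adjusted book income): ¥471,000
  Less exemption ¥78,000 → base ¥393,000
  ¥393,000 × 12% = ¥47,160

Regular income tax:
  ¥177,000 × 7% = ¥12,390
  ¥183,000 × 21% = ¥38,430
  ¥32,000 × 33% = ¥10,560
  → ¥61,380

¥61,380 > ¥47,160, so the regular income tax governs.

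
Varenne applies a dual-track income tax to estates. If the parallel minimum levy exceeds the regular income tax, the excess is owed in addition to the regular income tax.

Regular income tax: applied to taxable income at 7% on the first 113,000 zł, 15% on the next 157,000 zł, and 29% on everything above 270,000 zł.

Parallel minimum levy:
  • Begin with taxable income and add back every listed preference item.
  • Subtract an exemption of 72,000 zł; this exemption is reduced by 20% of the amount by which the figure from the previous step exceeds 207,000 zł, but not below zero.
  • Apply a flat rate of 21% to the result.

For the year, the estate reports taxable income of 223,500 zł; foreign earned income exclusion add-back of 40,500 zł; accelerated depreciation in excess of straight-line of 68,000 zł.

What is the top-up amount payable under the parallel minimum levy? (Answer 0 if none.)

Regular income tax:
  113,000 zł × 7% = 7,910 zł
  110,500 zł × 15% = 16,575 zł
  → 24,485 zł

Parallel minimum levy:
  Adjusted income: 223,500 zł + 40,500 zł + 68,000 zł = 332,000 zł
  Exemption: 72,000 zł − 20% × (332,000 zł − 207,000 zł) = 72,000 zł − 25,000 zł = 47,000 zł
  Base: 332,000 zł − 47,000 zł = 285,000 zł
  285,000 zł × 21% = 59,850 zł

Excess of parallel minimum levy over regular income tax: 59,850 zł − 24,485 zł = 35,365 zł.

35,365 zł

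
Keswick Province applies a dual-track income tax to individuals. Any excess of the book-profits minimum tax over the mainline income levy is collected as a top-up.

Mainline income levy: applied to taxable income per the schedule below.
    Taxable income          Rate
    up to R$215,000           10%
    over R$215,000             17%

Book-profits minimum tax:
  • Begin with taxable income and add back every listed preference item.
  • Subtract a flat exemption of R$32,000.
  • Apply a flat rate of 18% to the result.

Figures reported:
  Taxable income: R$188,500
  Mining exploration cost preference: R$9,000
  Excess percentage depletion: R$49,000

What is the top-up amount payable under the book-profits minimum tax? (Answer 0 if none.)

R$19,760

Mainline income levy:
  R$188,500 × 10% = R$18,850

Book-profits minimum tax:
  Adjusted income: R$188,500 + R$9,000 + R$49,000 = R$246,500
  Less exemption R$32,000 → base R$214,500
  R$214,500 × 18% = R$38,610

Excess of book-profits minimum tax over mainline income levy: R$38,610 − R$18,850 = R$19,760.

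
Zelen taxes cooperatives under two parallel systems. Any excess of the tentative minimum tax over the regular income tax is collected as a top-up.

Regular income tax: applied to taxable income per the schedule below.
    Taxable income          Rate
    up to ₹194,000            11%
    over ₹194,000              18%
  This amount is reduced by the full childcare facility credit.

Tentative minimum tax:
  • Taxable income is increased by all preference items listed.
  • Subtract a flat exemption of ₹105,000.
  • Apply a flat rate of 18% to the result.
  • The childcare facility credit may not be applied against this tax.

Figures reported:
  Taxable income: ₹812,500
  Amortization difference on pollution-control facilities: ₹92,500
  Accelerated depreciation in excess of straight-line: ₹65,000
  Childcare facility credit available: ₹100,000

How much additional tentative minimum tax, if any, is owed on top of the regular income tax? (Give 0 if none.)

Tentative minimum tax:
  Adjusted income: ₹812,500 + ₹92,500 + ₹65,000 = ₹970,000
  Less exemption ₹105,000 → base ₹865,000
  ₹865,000 × 18% = ₹155,700

Regular income tax:
  ₹194,000 × 11% = ₹21,340
  ₹618,500 × 18% = ₹111,330
  → ₹132,670
  Less childcare facility credit ₹100,000 → ₹32,670

Excess of tentative minimum tax over regular income tax: ₹155,700 − ₹32,670 = ₹123,030.

₹123,030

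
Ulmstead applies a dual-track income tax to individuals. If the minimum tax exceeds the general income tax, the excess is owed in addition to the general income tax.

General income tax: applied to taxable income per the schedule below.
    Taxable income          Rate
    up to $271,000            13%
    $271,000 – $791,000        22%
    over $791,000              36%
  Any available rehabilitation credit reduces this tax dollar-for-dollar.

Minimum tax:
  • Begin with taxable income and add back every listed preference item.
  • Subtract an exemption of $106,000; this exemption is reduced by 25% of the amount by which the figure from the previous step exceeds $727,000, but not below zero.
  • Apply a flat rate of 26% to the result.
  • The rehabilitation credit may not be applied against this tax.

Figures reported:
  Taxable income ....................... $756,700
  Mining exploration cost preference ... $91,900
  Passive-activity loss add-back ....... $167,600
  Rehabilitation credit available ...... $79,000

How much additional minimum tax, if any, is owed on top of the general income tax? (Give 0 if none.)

$192,366

Minimum tax:
  Adjusted income: $756,700 + $91,900 + $167,600 = $1,016,200
  Exemption: $106,000 − 25% × ($1,016,200 − $727,000) = $106,000 − $72,300 = $33,700
  Base: $1,016,200 − $33,700 = $982,500
  $982,500 × 26% = $255,450

General income tax:
  $271,000 × 13% = $35,230
  $485,700 × 22% = $106,854
  → $142,084
  Less rehabilitation credit $79,000 → $63,084

Excess of minimum tax over general income tax: $255,450 − $63,084 = $192,366.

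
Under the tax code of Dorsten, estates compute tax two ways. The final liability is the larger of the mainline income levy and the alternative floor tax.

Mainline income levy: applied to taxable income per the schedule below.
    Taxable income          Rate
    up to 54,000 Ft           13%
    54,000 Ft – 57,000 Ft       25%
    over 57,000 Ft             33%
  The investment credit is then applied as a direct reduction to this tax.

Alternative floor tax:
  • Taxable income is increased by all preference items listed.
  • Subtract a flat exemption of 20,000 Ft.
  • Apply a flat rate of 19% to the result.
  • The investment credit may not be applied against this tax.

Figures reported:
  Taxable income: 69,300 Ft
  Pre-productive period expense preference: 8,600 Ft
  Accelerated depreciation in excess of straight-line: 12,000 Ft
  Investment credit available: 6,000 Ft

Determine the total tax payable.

13,281 Ft

Mainline income levy:
  54,000 Ft × 13% = 7,020 Ft
  3,000 Ft × 25% = 750 Ft
  12,300 Ft × 33% = 4,059 Ft
  → 11,829 Ft
  Less investment credit 6,000 Ft → 5,829 Ft

Alternative floor tax:
  Adjusted income: 69,300 Ft + 8,600 Ft + 12,000 Ft = 89,900 Ft
  Less exemption 20,000 Ft → base 69,900 Ft
  69,900 Ft × 19% = 13,281 Ft

13,281 Ft > 5,829 Ft, so the alternative floor tax is the binding amount.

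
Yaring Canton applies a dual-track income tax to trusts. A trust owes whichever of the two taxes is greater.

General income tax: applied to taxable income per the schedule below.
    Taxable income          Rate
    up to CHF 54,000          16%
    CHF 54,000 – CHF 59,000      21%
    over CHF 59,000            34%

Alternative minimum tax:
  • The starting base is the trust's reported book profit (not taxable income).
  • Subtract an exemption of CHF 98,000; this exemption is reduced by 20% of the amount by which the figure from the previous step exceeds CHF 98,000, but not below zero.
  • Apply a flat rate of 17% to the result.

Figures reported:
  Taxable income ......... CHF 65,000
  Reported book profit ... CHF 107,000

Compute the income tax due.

Alternative minimum tax:
  Base (reported book profit): CHF 107,000
  Exemption: CHF 98,000 − 20% × (CHF 107,000 − CHF 98,000) = CHF 98,000 − CHF 1,800 = CHF 96,200
  Base: CHF 107,000 − CHF 96,200 = CHF 10,800
  CHF 10,800 × 17% = CHF 1,836

General income tax:
  CHF 54,000 × 16% = CHF 8,640
  CHF 5,000 × 21% = CHF 1,050
  CHF 6,000 × 34% = CHF 2,040
  → CHF 11,730

CHF 11,730 > CHF 1,836, so the general income tax governs.

CHF 11,730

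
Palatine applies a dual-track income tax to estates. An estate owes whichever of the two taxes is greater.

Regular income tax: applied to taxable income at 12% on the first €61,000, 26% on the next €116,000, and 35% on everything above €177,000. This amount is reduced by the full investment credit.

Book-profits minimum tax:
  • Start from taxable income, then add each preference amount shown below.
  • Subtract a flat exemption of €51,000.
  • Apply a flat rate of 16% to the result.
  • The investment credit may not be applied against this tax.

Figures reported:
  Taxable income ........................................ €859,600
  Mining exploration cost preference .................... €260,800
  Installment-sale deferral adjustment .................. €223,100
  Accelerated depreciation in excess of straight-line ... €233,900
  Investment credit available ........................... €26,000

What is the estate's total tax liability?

€250,390

Book-profits minimum tax:
  Adjusted income: €859,600 + €260,800 + €223,100 + €233,900 = €1,577,400
  Less exemption €51,000 → base €1,526,400
  €1,526,400 × 16% = €244,224

Regular income tax:
  €61,000 × 12% = €7,320
  €116,000 × 26% = €30,160
  €682,600 × 35% = €238,910
  → €276,390
  Less investment credit €26,000 → €250,390

€250,390 > €244,224, so the regular income tax governs.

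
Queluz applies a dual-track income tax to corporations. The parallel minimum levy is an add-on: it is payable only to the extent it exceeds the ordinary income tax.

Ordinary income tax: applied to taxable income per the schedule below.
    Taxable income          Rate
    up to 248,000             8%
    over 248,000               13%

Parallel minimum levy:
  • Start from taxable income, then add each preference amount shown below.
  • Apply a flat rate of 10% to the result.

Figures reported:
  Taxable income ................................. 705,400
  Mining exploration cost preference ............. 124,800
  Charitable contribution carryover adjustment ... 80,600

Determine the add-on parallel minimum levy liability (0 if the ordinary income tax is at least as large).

11,778

Parallel minimum levy:
  Adjusted income: 705,400 + 124,800 + 80,600 = 910,800
  910,800 × 10% = 91,080

Ordinary income tax:
  248,000 × 8% = 19,840
  457,400 × 13% = 59,462
  → 79,302

Excess of parallel minimum levy over ordinary income tax: 91,080 − 79,302 = 11,778.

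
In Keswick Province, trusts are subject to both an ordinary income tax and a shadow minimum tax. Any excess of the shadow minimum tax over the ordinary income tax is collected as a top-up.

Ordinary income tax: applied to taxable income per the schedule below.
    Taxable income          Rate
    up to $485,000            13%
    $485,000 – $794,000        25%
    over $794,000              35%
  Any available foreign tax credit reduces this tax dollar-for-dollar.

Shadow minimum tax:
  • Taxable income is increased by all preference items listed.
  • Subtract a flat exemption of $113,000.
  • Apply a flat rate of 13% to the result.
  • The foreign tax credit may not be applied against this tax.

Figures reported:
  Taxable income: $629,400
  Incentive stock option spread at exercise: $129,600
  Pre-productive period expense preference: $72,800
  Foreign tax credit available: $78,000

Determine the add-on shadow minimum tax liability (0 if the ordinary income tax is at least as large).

Ordinary income tax:
  $485,000 × 13% = $63,050
  $144,400 × 25% = $36,100
  → $99,150
  Less foreign tax credit $78,000 → $21,150

Shadow minimum tax:
  Adjusted income: $629,400 + $129,600 + $72,800 = $831,800
  Less exemption $113,000 → base $718,800
  $718,800 × 13% = $93,444

Excess of shadow minimum tax over ordinary income tax: $93,444 − $21,150 = $72,294.

$72,294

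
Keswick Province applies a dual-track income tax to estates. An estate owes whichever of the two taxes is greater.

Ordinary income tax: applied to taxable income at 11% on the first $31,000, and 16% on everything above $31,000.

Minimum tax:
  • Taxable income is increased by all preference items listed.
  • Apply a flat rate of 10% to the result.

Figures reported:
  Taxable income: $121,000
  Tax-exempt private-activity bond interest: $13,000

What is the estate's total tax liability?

$17,810

Ordinary income tax:
  $31,000 × 11% = $3,410
  $90,000 × 16% = $14,400
  → $17,810

Minimum tax:
  Adjusted income: $121,000 + $13,000 = $134,000
  $134,000 × 10% = $13,400

$17,810 > $13,400, so the ordinary income tax governs.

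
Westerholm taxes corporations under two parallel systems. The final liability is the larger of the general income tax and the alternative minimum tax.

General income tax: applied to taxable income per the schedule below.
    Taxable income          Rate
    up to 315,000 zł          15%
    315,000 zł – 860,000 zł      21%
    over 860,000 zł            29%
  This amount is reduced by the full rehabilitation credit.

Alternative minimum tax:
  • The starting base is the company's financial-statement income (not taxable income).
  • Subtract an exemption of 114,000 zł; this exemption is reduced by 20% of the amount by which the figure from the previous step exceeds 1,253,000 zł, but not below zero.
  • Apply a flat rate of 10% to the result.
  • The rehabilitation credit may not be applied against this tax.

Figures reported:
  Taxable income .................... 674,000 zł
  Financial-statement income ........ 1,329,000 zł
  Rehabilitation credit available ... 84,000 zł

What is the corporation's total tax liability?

123,020 zł

Alternative minimum tax:
  Base (financial-statement income): 1,329,000 zł
  Exemption: 114,000 zł − 20% × (1,329,000 zł − 1,253,000 zł) = 114,000 zł − 15,200 zł = 98,800 zł
  Base: 1,329,000 zł − 98,800 zł = 1,230,200 zł
  1,230,200 zł × 10% = 123,020 zł

General income tax:
  315,000 zł × 15% = 47,250 zł
  359,000 zł × 21% = 75,390 zł
  → 122,640 zł
  Less rehabilitation credit 84,000 zł → 38,640 zł

123,020 zł > 38,640 zł, so the alternative minimum tax is the binding amount.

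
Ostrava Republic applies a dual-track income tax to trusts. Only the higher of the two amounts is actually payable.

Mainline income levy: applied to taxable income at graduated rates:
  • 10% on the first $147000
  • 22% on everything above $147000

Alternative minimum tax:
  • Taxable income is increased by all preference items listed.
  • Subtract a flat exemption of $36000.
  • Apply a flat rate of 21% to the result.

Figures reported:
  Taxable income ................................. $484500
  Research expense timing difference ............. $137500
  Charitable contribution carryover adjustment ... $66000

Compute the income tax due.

$136920

Mainline income levy:
  $147000 × 10% = $14700
  $337500 × 22% = $74250
  → $88950

Alternative minimum tax:
  Adjusted income: $484500 + $137500 + $66000 = $688000
  Less exemption $36000 → base $652000
  $652000 × 21% = $136920

$136920 > $88950, so the alternative minimum tax is the binding amount.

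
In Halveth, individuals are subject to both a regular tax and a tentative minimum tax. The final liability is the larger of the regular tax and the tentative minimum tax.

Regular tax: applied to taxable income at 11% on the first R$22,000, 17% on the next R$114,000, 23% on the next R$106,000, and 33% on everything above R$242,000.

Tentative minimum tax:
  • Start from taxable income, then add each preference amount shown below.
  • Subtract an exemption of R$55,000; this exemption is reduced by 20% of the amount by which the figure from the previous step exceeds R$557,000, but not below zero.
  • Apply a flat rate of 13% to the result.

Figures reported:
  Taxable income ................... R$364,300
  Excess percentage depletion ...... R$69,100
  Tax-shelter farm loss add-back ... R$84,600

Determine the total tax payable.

R$86,539

Regular tax:
  R$22,000 × 11% = R$2,420
  R$114,000 × 17% = R$19,380
  R$106,000 × 23% = R$24,380
  R$122,300 × 33% = R$40,359
  → R$86,539

Tentative minimum tax:
  Adjusted income: R$364,300 + R$69,100 + R$84,600 = R$518,000
  Exemption: R$518,000 ≤ R$557,000, so full R$55,000 applies
  Base: R$518,000 − R$55,000 = R$463,000
  R$463,000 × 13% = R$60,190

R$86,539 > R$60,190, so the regular tax governs.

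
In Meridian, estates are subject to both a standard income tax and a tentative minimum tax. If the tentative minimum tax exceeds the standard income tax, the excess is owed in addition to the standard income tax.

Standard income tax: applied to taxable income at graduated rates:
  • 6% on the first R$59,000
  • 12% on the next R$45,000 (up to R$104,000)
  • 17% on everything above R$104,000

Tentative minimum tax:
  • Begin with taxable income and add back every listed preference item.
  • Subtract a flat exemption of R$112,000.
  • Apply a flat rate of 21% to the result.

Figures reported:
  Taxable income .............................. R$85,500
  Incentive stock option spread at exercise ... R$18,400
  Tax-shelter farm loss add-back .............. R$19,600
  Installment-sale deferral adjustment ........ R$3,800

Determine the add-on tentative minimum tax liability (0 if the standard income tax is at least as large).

Tentative minimum tax:
  Adjusted income: R$85,500 + R$18,400 + R$19,600 + R$3,800 = R$127,300
  Less exemption R$112,000 → base R$15,300
  R$15,300 × 21% = R$3,213

Standard income tax:
  R$59,000 × 6% = R$3,540
  R$26,500 × 12% = R$3,180
  → R$6,720

R$3,213 ≤ R$6,720, so no add-on is due.

R$0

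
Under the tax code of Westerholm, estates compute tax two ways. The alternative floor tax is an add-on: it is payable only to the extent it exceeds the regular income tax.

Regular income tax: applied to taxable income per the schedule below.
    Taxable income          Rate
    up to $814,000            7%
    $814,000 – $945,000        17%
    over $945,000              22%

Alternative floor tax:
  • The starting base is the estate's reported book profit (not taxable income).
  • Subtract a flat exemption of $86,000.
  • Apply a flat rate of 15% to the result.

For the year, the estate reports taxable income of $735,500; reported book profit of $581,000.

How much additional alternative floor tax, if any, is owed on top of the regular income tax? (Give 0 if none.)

$22,765

Regular income tax:
  $735,500 × 7% = $51,485

Alternative floor tax:
  Base (reported book profit): $581,000
  Less exemption $86,000 → base $495,000
  $495,000 × 15% = $74,250

Excess of alternative floor tax over regular income tax: $74,250 − $51,485 = $22,765.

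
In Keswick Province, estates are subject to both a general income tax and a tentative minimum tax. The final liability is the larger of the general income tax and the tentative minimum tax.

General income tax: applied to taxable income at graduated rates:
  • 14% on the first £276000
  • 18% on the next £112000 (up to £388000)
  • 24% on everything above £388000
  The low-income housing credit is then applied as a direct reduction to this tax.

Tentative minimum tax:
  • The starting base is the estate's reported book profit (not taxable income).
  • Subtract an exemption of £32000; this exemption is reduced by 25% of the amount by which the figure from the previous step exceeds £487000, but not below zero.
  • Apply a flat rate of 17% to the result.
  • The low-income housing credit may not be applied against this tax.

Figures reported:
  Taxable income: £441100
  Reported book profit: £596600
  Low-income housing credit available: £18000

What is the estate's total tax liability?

£100640

General income tax:
  £276000 × 14% = £38640
  £112000 × 18% = £20160
  £53100 × 24% = £12744
  → £71544
  Less low-income housing credit £18000 → £53544

Tentative minimum tax:
  Base (reported book profit): £596600
  Exemption: £32000 − 25% × (£596600 − £487000) = £32000 − £27400 = £4600
  Base: £596600 − £4600 = £592000
  £592000 × 17% = £100640

£100640 > £53544, so the tentative minimum tax is the binding amount.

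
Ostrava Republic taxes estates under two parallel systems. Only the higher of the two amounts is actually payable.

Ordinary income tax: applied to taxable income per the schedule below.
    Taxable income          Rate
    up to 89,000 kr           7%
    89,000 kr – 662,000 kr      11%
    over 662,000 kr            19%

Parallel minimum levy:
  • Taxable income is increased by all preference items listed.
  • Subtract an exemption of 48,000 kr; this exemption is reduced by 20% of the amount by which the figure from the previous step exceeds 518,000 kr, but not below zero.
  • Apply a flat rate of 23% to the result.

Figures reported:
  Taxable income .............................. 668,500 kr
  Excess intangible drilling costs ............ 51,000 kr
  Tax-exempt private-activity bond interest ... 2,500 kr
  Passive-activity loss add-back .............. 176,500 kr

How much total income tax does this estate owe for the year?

206,655 kr

Ordinary income tax:
  89,000 kr × 7% = 6,230 kr
  573,000 kr × 11% = 63,030 kr
  6,500 kr × 19% = 1,235 kr
  → 70,495 kr

Parallel minimum levy:
  Adjusted income: 668,500 kr + 51,000 kr + 2,500 kr + 176,500 kr = 898,500 kr
  Exemption: 20% × (898,500 kr − 518,000 kr) = 76,100 kr ≥ 48,000 kr, so the exemption is fully phased out
  Base: 898,500 kr − 0 kr = 898,500 kr
  898,500 kr × 23% = 206,655 kr

206,655 kr > 70,495 kr, so the parallel minimum levy is the binding amount.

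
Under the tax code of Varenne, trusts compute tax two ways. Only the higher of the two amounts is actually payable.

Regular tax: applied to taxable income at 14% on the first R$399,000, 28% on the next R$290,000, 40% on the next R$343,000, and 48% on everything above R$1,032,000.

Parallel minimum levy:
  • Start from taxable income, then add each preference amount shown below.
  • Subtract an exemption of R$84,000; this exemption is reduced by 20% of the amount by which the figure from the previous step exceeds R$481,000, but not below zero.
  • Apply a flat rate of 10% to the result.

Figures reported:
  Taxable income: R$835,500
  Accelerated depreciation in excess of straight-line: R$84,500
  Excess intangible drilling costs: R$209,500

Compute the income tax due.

Regular tax:
  R$399,000 × 14% = R$55,860
  R$290,000 × 28% = R$81,200
  R$146,500 × 40% = R$58,600
  → R$195,660

Parallel minimum levy:
  Adjusted income: R$835,500 + R$84,500 + R$209,500 = R$1,129,500
  Exemption: 20% × (R$1,129,500 − R$481,000) = R$129,700 ≥ R$84,000, so the exemption is fully phased out
  Base: R$1,129,500 − R$0 = R$1,129,500
  R$1,129,500 × 10% = R$112,950

R$195,660 > R$112,950, so the regular tax governs.

R$195,660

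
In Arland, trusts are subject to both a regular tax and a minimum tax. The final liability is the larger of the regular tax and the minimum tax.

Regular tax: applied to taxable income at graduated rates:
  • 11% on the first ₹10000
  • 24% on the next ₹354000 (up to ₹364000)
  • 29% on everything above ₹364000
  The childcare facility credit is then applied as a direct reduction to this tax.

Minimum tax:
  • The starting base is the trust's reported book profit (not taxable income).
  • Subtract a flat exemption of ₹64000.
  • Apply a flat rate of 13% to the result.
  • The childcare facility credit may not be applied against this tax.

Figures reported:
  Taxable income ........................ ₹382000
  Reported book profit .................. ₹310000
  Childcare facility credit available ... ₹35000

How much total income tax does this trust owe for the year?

₹56280

Minimum tax:
  Base (reported book profit): ₹310000
  Less exemption ₹64000 → base ₹246000
  ₹246000 × 13% = ₹31980

Regular tax:
  ₹10000 × 11% = ₹1100
  ₹354000 × 24% = ₹84960
  ₹18000 × 29% = ₹5220
  → ₹91280
  Less childcare facility credit ₹35000 → ₹56280

₹56280 > ₹31980, so the regular tax governs.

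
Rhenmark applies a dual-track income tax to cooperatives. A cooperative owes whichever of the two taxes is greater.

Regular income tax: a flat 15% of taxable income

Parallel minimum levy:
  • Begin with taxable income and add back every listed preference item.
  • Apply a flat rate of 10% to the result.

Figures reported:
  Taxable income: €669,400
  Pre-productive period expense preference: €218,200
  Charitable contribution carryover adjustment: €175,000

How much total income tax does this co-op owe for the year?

€106,260

Parallel minimum levy:
  Adjusted income: €669,400 + €218,200 + €175,000 = €1,062,600
  €1,062,600 × 10% = €106,260

Regular income tax:
  €669,400 × 15% = €100,410

€106,260 > €100,410, so the parallel minimum levy is the binding amount.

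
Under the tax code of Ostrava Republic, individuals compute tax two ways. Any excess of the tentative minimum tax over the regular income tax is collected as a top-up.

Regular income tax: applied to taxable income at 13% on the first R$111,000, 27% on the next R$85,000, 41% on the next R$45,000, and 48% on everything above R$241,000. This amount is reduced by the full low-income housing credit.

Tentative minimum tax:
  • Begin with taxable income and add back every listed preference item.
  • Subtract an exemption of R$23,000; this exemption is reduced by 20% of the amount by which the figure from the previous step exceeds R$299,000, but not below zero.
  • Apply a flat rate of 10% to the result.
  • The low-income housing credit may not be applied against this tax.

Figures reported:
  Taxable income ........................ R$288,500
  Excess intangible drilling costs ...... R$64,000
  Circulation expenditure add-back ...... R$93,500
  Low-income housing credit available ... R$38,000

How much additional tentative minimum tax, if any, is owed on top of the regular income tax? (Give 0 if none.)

R$3,970

Tentative minimum tax:
  Adjusted income: R$288,500 + R$64,000 + R$93,500 = R$446,000
  Exemption: 20% × (R$446,000 − R$299,000) = R$29,400 ≥ R$23,000, so the exemption is fully phased out
  Base: R$446,000 − R$0 = R$446,000
  R$446,000 × 10% = R$44,600

Regular income tax:
  R$111,000 × 13% = R$14,430
  R$85,000 × 27% = R$22,950
  R$45,000 × 41% = R$18,450
  R$47,500 × 48% = R$22,800
  → R$78,630
  Less low-income housing credit R$38,000 → R$40,630

Excess of tentative minimum tax over regular income tax: R$44,600 − R$40,630 = R$3,970.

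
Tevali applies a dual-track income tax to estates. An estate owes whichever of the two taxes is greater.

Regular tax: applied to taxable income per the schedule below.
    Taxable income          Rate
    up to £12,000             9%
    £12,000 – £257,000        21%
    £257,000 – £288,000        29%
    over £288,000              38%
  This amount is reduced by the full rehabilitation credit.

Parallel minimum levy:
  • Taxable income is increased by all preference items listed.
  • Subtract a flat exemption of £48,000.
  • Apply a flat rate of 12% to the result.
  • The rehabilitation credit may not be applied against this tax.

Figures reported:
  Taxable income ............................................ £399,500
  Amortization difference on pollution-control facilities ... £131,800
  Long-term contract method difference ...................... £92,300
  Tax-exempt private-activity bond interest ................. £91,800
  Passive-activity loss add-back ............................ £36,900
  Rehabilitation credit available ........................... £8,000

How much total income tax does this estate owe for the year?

£95,890

Regular tax:
  £12,000 × 9% = £1,080
  £245,000 × 21% = £51,450
  £31,000 × 29% = £8,990
  £111,500 × 38% = £42,370
  → £103,890
  Less rehabilitation credit £8,000 → £95,890

Parallel minimum levy:
  Adjusted income: £399,500 + £131,800 + £92,300 + £91,800 + £36,900 = £752,300
  Less exemption £48,000 → base £704,300
  £704,300 × 12% = £84,516

£95,890 > £84,516, so the regular tax governs.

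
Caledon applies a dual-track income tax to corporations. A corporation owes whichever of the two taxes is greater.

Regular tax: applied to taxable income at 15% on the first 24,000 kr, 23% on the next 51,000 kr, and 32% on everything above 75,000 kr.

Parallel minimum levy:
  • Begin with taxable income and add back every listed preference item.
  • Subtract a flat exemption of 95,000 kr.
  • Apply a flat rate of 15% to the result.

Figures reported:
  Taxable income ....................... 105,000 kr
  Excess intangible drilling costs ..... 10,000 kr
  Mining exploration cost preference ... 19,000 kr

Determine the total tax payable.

24,930 kr

Regular tax:
  24,000 kr × 15% = 3,600 kr
  51,000 kr × 23% = 11,730 kr
  30,000 kr × 32% = 9,600 kr
  → 24,930 kr

Parallel minimum levy:
  Adjusted income: 105,000 kr + 10,000 kr + 19,000 kr = 134,000 kr
  Less exemption 95,000 kr → base 39,000 kr
  39,000 kr × 15% = 5,850 kr

24,930 kr > 5,850 kr, so the regular tax governs.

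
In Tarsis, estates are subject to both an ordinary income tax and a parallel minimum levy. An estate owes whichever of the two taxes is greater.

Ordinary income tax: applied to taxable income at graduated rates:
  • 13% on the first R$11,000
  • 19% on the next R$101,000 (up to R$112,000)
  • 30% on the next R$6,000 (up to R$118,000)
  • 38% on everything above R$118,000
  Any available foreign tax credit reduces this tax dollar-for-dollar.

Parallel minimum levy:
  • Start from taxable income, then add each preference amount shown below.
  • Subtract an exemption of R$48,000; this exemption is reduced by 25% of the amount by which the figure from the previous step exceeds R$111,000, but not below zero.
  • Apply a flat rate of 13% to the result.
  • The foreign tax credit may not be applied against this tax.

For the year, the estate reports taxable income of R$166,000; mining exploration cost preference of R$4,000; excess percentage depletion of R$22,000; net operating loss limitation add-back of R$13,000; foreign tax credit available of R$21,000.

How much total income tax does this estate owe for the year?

R$23,465

Parallel minimum levy:
  Adjusted income: R$166,000 + R$4,000 + R$22,000 + R$13,000 = R$205,000
  Exemption: R$48,000 − 25% × (R$205,000 − R$111,000) = R$48,000 − R$23,500 = R$24,500
  Base: R$205,000 − R$24,500 = R$180,500
  R$180,500 × 13% = R$23,465

Ordinary income tax:
  R$11,000 × 13% = R$1,430
  R$101,000 × 19% = R$19,190
  R$6,000 × 30% = R$1,800
  R$48,000 × 38% = R$18,240
  → R$40,660
  Less foreign tax credit R$21,000 → R$19,660

R$23,465 > R$19,660, so the parallel minimum levy is the binding amount.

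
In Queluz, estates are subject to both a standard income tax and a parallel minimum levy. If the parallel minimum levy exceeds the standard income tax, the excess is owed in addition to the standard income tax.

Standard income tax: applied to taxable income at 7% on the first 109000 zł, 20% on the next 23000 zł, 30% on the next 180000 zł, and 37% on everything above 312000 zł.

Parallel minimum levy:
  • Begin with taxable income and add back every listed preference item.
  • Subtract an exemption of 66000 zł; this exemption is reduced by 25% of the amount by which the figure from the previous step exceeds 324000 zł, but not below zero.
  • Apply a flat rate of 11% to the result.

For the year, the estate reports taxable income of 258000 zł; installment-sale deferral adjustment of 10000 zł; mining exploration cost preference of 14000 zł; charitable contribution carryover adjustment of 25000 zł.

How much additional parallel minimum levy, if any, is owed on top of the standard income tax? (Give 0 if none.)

Standard income tax:
  109000 zł × 7% = 7630 zł
  23000 zł × 20% = 4600 zł
  126000 zł × 30% = 37800 zł
  → 50030 zł

Parallel minimum levy:
  Adjusted income: 258000 zł + 10000 zł + 14000 zł + 25000 zł = 307000 zł
  Exemption: 307000 zł ≤ 324000 zł, so full 66000 zł applies
  Base: 307000 zł − 66000 zł = 241000 zł
  241000 zł × 11% = 26510 zł

26510 zł ≤ 50030 zł, so no add-on is due.

0 zł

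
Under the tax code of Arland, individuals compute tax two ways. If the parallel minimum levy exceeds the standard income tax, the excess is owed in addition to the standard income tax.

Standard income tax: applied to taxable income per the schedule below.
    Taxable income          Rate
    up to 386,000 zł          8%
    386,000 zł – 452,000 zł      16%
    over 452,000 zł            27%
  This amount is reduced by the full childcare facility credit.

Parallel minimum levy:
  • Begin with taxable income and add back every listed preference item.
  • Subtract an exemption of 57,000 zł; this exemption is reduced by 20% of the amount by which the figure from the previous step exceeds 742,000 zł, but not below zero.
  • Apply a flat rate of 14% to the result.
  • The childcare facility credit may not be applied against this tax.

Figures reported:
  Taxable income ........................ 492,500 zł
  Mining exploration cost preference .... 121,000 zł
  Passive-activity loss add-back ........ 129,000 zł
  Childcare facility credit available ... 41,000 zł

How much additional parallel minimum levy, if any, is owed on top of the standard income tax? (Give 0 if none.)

84,609 zł

Standard income tax:
  386,000 zł × 8% = 30,880 zł
  66,000 zł × 16% = 10,560 zł
  40,500 zł × 27% = 10,935 zł
  → 52,375 zł
  Less childcare facility credit 41,000 zł → 11,375 zł

Parallel minimum levy:
  Adjusted income: 492,500 zł + 121,000 zł + 129,000 zł = 742,500 zł
  Exemption: 57,000 zł − 20% × (742,500 zł − 742,000 zł) = 57,000 zł − 100 zł = 56,900 zł
  Base: 742,500 zł − 56,900 zł = 685,600 zł
  685,600 zł × 14% = 95,984 zł

Excess of parallel minimum levy over standard income tax: 95,984 zł − 11,375 zł = 84,609 zł.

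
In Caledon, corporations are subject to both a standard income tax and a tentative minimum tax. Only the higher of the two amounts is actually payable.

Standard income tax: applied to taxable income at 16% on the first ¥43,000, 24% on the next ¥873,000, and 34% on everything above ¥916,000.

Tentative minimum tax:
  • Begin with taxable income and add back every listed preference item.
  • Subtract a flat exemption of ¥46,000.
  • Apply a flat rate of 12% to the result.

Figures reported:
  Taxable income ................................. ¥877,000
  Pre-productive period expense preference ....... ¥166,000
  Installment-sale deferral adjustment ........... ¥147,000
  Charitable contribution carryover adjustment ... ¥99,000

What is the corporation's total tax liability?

Standard income tax:
  ¥43,000 × 16% = ¥6,880
  ¥834,000 × 24% = ¥200,160
  → ¥207,040

Tentative minimum tax:
  Adjusted income: ¥877,000 + ¥166,000 + ¥147,000 + ¥99,000 = ¥1,289,000
  Less exemption ¥46,000 → base ¥1,243,000
  ¥1,243,000 × 12% = ¥149,160

¥207,040 > ¥149,160, so the standard income tax governs.

¥207,040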